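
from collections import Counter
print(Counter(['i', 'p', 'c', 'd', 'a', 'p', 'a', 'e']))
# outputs Counter({'p': 2, 'a': 2, 'i': 1, 'c': 1, 'd': 1, 'e': 1})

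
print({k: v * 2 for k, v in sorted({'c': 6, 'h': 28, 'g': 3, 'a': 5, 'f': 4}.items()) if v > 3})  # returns {'a': 10, 'c': 12, 'f': 8, 'h': 56}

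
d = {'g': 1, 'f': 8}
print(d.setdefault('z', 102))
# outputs 102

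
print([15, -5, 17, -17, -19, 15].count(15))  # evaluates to 2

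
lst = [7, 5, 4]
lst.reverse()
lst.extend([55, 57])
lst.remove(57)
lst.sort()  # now [4, 5, 7, 55]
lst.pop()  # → 55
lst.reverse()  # [7, 5, 4]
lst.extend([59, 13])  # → [7, 5, 4, 59, 13]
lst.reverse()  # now [13, 59, 4, 5, 7]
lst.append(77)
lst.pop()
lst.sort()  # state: [4, 5, 7, 13, 59]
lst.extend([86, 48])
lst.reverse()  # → [48, 86, 59, 13, 7, 5, 4]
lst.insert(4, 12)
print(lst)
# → [48, 86, 59, 13, 12, 7, 5, 4]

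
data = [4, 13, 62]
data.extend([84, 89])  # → [4, 13, 62, 84, 89]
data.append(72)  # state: [4, 13, 62, 84, 89, 72]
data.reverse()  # [72, 89, 84, 62, 13, 4]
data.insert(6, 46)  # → [72, 89, 84, 62, 13, 4, 46]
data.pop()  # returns 46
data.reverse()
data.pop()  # 72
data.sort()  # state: [4, 13, 62, 84, 89]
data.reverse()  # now [89, 84, 62, 13, 4]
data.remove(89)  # [84, 62, 13, 4]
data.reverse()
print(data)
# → [4, 13, 62, 84]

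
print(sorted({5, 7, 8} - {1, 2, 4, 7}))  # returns [5, 8]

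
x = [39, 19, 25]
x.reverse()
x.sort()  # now [19, 25, 39]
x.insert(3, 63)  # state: [19, 25, 39, 63]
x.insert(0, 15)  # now [15, 19, 25, 39, 63]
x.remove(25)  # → [15, 19, 39, 63]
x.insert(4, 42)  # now [15, 19, 39, 63, 42]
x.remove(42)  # [15, 19, 39, 63]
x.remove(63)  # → [15, 19, 39]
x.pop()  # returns 39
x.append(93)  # [15, 19, 93]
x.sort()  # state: [15, 19, 93]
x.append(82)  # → [15, 19, 93, 82]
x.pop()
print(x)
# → [15, 19, 93]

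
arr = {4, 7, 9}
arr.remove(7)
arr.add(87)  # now {4, 9, 87}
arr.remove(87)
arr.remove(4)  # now {9}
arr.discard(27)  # {9}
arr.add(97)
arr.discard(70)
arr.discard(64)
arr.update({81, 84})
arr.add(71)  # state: {9, 71, 81, 84, 97}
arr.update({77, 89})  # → {9, 71, 77, 81, 84, 89, 97}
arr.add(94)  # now {9, 71, 77, 81, 84, 89, 94, 97}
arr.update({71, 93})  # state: {9, 71, 77, 81, 84, 89, 93, 94, 97}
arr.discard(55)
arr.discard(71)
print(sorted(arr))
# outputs [9, 77, 81, 84, 89, 93, 94, 97]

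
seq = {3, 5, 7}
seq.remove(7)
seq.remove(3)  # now {5}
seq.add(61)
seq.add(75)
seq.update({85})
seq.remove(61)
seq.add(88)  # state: {5, 75, 85, 88}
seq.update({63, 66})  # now {5, 63, 66, 75, 85, 88}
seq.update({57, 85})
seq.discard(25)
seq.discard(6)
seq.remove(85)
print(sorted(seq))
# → [5, 57, 63, 66, 75, 88]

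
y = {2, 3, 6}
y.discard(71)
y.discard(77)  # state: {2, 3, 6}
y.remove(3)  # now {2, 6}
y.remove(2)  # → {6}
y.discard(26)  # {6}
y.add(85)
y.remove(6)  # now {85}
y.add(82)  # {82, 85}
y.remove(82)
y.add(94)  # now {85, 94}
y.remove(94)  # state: {85}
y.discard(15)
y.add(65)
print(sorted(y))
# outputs [65, 85]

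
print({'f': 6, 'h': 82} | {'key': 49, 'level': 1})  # {'f': 6, 'h': 82, 'key': 49, 'level': 1}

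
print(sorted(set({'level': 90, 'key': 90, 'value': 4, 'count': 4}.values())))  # [4, 90]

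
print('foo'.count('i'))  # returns 0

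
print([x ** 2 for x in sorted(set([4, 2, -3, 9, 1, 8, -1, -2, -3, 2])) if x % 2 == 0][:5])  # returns [4, 4, 16, 64]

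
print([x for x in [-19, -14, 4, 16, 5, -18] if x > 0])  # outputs [4, 16, 5]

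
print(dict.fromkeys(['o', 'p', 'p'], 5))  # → {'o': 5, 'p': 5}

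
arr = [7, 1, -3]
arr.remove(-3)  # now [7, 1]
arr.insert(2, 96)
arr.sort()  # [1, 7, 96]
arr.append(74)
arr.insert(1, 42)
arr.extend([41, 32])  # [1, 42, 7, 96, 74, 41, 32]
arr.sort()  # [1, 7, 32, 41, 42, 74, 96]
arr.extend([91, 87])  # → [1, 7, 32, 41, 42, 74, 96, 91, 87]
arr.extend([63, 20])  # [1, 7, 32, 41, 42, 74, 96, 91, 87, 63, 20]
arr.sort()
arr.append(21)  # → [1, 7, 20, 32, 41, 42, 63, 74, 87, 91, 96, 21]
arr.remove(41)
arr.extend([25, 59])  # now [1, 7, 20, 32, 42, 63, 74, 87, 91, 96, 21, 25, 59]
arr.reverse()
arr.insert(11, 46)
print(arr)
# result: [59, 25, 21, 96, 91, 87, 74, 63, 42, 32, 20, 46, 7, 1]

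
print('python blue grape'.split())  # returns ['python', 'blue', 'grape']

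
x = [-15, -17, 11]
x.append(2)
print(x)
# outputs [-15, -17, 11, 2]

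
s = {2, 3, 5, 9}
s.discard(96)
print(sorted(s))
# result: [2, 3, 5, 9]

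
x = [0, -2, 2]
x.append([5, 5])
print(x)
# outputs [0, -2, 2, [5, 5]]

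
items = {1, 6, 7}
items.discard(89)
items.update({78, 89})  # {1, 6, 7, 78, 89}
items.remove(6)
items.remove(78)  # {1, 7, 89}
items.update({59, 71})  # {1, 7, 59, 71, 89}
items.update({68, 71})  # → {1, 7, 59, 68, 71, 89}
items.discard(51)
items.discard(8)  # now {1, 7, 59, 68, 71, 89}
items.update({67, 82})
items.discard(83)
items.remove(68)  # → {1, 7, 59, 67, 71, 82, 89}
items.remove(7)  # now {1, 59, 67, 71, 82, 89}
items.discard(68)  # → {1, 59, 67, 71, 82, 89}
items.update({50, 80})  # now {1, 50, 59, 67, 71, 80, 82, 89}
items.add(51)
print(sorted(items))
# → [1, 50, 51, 59, 67, 71, 80, 82, 89]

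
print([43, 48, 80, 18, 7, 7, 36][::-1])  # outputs [36, 7, 7, 18, 80, 48, 43]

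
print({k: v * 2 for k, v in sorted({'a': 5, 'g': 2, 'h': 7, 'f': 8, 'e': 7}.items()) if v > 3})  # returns {'a': 10, 'e': 14, 'f': 16, 'h': 14}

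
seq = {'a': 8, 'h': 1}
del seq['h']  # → {'a': 8}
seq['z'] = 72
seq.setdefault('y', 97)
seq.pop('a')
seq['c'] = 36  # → {'z': 72, 'y': 97, 'c': 36}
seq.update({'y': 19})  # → {'z': 72, 'y': 19, 'c': 36}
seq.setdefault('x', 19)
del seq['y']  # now {'z': 72, 'c': 36, 'x': 19}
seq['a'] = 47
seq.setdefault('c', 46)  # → 36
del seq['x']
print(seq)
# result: {'z': 72, 'c': 36, 'a': 47}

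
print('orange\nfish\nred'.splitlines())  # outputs ['orange', 'fish', 'red']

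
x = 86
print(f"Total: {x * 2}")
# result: Total: 172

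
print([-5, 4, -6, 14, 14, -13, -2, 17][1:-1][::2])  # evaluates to [4, 14, -13]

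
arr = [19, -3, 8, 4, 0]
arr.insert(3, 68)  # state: [19, -3, 8, 68, 4, 0]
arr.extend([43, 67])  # [19, -3, 8, 68, 4, 0, 43, 67]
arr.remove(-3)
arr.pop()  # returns 67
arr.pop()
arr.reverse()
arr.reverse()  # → [19, 8, 68, 4, 0]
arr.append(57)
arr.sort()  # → [0, 4, 8, 19, 57, 68]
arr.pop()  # 68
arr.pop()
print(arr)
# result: [0, 4, 8, 19]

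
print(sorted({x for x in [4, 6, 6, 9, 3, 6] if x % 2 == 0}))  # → [4, 6]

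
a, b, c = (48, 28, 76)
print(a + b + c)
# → 152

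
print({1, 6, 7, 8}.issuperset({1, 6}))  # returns True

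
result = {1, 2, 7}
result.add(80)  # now {1, 2, 7, 80}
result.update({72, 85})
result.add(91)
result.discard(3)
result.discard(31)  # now {1, 2, 7, 72, 80, 85, 91}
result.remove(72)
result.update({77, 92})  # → {1, 2, 7, 77, 80, 85, 91, 92}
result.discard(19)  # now {1, 2, 7, 77, 80, 85, 91, 92}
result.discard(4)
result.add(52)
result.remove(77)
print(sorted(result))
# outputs [1, 2, 7, 52, 80, 85, 91, 92]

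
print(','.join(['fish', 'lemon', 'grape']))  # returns fish,lemon,grape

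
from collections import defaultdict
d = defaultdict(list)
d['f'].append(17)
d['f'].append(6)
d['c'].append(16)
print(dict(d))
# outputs {'f': [17, 6], 'c': [16]}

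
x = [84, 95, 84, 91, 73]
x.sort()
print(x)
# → [73, 84, 84, 91, 95]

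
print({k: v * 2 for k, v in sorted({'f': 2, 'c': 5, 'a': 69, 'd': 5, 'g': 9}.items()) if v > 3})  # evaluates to {'a': 138, 'c': 10, 'd': 10, 'g': 18}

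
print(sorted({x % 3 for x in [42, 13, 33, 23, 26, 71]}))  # [0, 1, 2]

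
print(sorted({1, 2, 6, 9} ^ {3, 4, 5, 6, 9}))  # [1, 2, 3, 4, 5]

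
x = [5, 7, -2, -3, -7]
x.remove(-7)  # [5, 7, -2, -3]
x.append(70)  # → [5, 7, -2, -3, 70]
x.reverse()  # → [70, -3, -2, 7, 5]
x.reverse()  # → [5, 7, -2, -3, 70]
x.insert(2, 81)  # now [5, 7, 81, -2, -3, 70]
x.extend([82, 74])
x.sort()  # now [-3, -2, 5, 7, 70, 74, 81, 82]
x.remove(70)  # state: [-3, -2, 5, 7, 74, 81, 82]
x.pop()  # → 82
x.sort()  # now [-3, -2, 5, 7, 74, 81]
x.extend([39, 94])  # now [-3, -2, 5, 7, 74, 81, 39, 94]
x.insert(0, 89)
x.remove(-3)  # [89, -2, 5, 7, 74, 81, 39, 94]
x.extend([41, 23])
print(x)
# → [89, -2, 5, 7, 74, 81, 39, 94, 41, 23]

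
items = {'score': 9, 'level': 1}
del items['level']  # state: {'score': 9}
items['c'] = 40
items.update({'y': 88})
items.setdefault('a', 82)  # 82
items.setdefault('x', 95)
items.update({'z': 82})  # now {'score': 9, 'c': 40, 'y': 88, 'a': 82, 'x': 95, 'z': 82}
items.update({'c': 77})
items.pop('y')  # 88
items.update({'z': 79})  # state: {'score': 9, 'c': 77, 'a': 82, 'x': 95, 'z': 79}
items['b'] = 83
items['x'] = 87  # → {'score': 9, 'c': 77, 'a': 82, 'x': 87, 'z': 79, 'b': 83}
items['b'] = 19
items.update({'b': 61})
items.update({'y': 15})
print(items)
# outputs {'score': 9, 'c': 77, 'a': 82, 'x': 87, 'z': 79, 'b': 61, 'y': 15}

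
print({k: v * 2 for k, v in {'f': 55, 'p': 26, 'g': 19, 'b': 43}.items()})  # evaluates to {'f': 110, 'p': 52, 'g': 38, 'b': 86}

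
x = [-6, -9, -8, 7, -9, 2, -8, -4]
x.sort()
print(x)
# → [-9, -9, -8, -8, -6, -4, 2, 7]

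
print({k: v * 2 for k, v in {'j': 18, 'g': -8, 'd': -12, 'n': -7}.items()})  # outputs {'j': 36, 'g': -16, 'd': -24, 'n': -14}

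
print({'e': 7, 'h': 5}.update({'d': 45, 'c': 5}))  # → None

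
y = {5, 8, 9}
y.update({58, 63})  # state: {5, 8, 9, 58, 63}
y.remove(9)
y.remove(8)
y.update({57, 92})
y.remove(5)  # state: {57, 58, 63, 92}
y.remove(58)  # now {57, 63, 92}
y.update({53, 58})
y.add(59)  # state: {53, 57, 58, 59, 63, 92}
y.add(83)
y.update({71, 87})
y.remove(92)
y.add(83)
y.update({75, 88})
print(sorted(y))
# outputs [53, 57, 58, 59, 63, 71, 75, 83, 87, 88]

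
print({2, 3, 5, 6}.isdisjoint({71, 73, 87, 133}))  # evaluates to True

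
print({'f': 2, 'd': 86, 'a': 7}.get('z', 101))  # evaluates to 101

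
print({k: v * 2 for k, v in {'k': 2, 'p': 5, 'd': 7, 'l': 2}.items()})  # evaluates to {'k': 4, 'p': 10, 'd': 14, 'l': 4}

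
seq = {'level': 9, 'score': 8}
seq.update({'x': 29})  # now {'level': 9, 'score': 8, 'x': 29}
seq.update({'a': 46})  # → {'level': 9, 'score': 8, 'x': 29, 'a': 46}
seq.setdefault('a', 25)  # 46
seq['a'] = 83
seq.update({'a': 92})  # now {'level': 9, 'score': 8, 'x': 29, 'a': 92}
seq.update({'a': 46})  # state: {'level': 9, 'score': 8, 'x': 29, 'a': 46}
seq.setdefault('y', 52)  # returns 52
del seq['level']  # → {'score': 8, 'x': 29, 'a': 46, 'y': 52}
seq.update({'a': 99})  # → {'score': 8, 'x': 29, 'a': 99, 'y': 52}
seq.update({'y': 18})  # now {'score': 8, 'x': 29, 'a': 99, 'y': 18}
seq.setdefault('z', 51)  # 51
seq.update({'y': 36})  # {'score': 8, 'x': 29, 'a': 99, 'y': 36, 'z': 51}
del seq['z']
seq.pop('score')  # 8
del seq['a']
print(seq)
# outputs {'x': 29, 'y': 36}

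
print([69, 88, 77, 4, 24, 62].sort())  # None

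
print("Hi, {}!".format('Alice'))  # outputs Hi, Alice!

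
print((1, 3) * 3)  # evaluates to (1, 3, 1, 3, 1, 3)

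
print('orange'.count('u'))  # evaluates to 0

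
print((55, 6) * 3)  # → (55, 6, 55, 6, 55, 6)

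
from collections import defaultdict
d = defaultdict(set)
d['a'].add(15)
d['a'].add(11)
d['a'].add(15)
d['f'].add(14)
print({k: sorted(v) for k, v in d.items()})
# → {'a': [11, 15], 'f': [14]}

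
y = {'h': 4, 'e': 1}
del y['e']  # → {'h': 4}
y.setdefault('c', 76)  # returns 76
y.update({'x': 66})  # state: {'h': 4, 'c': 76, 'x': 66}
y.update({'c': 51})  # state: {'h': 4, 'c': 51, 'x': 66}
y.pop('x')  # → 66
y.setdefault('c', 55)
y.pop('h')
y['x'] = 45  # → {'c': 51, 'x': 45}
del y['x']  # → {'c': 51}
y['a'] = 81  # {'c': 51, 'a': 81}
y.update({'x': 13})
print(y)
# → {'c': 51, 'a': 81, 'x': 13}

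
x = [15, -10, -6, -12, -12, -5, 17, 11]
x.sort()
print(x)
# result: [-12, -12, -10, -6, -5, 11, 15, 17]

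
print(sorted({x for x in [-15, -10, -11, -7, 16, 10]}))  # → [-15, -11, -10, -7, 10, 16]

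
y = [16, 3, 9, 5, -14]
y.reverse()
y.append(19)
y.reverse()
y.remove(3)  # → [19, 16, 9, 5, -14]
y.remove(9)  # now [19, 16, 5, -14]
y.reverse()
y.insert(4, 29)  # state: [-14, 5, 16, 19, 29]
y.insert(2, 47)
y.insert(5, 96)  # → [-14, 5, 47, 16, 19, 96, 29]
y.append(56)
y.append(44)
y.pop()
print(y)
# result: [-14, 5, 47, 16, 19, 96, 29, 56]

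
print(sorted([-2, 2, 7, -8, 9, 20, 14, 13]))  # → [-8, -2, 2, 7, 9, 13, 14, 20]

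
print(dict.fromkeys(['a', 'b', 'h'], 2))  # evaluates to {'a': 2, 'b': 2, 'h': 2}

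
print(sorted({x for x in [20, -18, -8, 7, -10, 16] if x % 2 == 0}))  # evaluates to [-18, -10, -8, 16, 20]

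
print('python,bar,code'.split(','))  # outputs ['python', 'bar', 'code']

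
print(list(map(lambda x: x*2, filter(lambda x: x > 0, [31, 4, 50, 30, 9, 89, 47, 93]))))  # [62, 8, 100, 60, 18, 178, 94, 186]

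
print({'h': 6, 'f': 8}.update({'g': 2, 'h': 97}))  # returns None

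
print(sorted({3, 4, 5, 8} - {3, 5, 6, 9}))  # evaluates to [4, 8]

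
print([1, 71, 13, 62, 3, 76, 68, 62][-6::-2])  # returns [13, 1]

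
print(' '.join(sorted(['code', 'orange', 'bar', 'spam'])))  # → bar code orange spam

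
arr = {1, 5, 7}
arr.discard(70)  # {1, 5, 7}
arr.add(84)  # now {1, 5, 7, 84}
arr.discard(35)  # {1, 5, 7, 84}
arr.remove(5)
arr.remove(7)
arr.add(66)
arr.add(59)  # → {1, 59, 66, 84}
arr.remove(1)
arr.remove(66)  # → {59, 84}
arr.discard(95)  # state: {59, 84}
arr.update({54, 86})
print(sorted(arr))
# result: [54, 59, 84, 86]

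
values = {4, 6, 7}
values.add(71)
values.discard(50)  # {4, 6, 7, 71}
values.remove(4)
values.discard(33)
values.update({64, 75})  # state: {6, 7, 64, 71, 75}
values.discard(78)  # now {6, 7, 64, 71, 75}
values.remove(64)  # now {6, 7, 71, 75}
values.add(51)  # {6, 7, 51, 71, 75}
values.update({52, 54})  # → {6, 7, 51, 52, 54, 71, 75}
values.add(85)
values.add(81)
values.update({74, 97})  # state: {6, 7, 51, 52, 54, 71, 74, 75, 81, 85, 97}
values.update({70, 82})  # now {6, 7, 51, 52, 54, 70, 71, 74, 75, 81, 82, 85, 97}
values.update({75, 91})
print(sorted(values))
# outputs [6, 7, 51, 52, 54, 70, 71, 74, 75, 81, 82, 85, 91, 97]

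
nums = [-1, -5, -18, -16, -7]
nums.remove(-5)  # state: [-1, -18, -16, -7]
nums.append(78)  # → [-1, -18, -16, -7, 78]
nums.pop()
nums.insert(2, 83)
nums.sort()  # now [-18, -16, -7, -1, 83]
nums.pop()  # 83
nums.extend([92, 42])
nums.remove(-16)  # [-18, -7, -1, 92, 42]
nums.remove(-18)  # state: [-7, -1, 92, 42]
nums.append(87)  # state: [-7, -1, 92, 42, 87]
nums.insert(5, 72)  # [-7, -1, 92, 42, 87, 72]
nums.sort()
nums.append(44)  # [-7, -1, 42, 72, 87, 92, 44]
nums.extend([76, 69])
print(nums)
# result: [-7, -1, 42, 72, 87, 92, 44, 76, 69]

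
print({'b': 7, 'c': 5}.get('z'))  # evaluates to None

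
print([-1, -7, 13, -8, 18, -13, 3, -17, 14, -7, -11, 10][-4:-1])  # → [14, -7, -11]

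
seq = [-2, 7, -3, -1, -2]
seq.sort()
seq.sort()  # [-3, -2, -2, -1, 7]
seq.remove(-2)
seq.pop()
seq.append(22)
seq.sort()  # [-3, -2, -1, 22]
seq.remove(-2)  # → [-3, -1, 22]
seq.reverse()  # [22, -1, -3]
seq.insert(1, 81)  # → [22, 81, -1, -3]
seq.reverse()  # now [-3, -1, 81, 22]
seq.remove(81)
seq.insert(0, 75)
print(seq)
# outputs [75, -3, -1, 22]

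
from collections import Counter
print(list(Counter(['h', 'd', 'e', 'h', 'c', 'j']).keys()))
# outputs ['h', 'd', 'e', 'c', 'j']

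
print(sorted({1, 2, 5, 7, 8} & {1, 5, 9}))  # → [1, 5]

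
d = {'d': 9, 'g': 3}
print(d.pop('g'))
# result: 3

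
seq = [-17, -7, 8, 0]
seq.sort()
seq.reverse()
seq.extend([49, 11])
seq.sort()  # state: [-17, -7, 0, 8, 11, 49]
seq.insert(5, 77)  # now [-17, -7, 0, 8, 11, 77, 49]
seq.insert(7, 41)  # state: [-17, -7, 0, 8, 11, 77, 49, 41]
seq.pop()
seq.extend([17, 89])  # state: [-17, -7, 0, 8, 11, 77, 49, 17, 89]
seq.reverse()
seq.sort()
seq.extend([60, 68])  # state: [-17, -7, 0, 8, 11, 17, 49, 77, 89, 60, 68]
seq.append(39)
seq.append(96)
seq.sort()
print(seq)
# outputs [-17, -7, 0, 8, 11, 17, 39, 49, 60, 68, 77, 89, 96]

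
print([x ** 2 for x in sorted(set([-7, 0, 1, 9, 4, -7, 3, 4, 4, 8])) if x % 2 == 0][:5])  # [0, 16, 64]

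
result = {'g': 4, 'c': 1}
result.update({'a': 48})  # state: {'g': 4, 'c': 1, 'a': 48}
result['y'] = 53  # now {'g': 4, 'c': 1, 'a': 48, 'y': 53}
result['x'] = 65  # {'g': 4, 'c': 1, 'a': 48, 'y': 53, 'x': 65}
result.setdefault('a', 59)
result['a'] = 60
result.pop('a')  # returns 60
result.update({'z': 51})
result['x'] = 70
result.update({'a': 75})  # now {'g': 4, 'c': 1, 'y': 53, 'x': 70, 'z': 51, 'a': 75}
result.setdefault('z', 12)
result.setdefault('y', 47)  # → 53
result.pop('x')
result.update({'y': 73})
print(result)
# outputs {'g': 4, 'c': 1, 'y': 73, 'z': 51, 'a': 75}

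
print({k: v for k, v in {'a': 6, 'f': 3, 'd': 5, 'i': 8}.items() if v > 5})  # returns {'a': 6, 'i': 8}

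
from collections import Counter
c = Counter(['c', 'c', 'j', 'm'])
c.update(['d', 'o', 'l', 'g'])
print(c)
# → Counter({'c': 2, 'j': 1, 'm': 1, 'd': 1, 'o': 1, 'l': 1, 'g': 1})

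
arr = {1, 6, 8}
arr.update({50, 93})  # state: {1, 6, 8, 50, 93}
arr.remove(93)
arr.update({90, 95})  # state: {1, 6, 8, 50, 90, 95}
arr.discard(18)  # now {1, 6, 8, 50, 90, 95}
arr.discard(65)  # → {1, 6, 8, 50, 90, 95}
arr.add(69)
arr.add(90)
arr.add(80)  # {1, 6, 8, 50, 69, 80, 90, 95}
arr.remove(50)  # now {1, 6, 8, 69, 80, 90, 95}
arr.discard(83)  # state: {1, 6, 8, 69, 80, 90, 95}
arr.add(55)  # {1, 6, 8, 55, 69, 80, 90, 95}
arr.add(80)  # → {1, 6, 8, 55, 69, 80, 90, 95}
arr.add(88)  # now {1, 6, 8, 55, 69, 80, 88, 90, 95}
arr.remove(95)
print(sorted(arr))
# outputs [1, 6, 8, 55, 69, 80, 88, 90]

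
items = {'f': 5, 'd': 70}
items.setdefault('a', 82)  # 82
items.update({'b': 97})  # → {'f': 5, 'd': 70, 'a': 82, 'b': 97}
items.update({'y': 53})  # {'f': 5, 'd': 70, 'a': 82, 'b': 97, 'y': 53}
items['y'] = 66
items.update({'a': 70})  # {'f': 5, 'd': 70, 'a': 70, 'b': 97, 'y': 66}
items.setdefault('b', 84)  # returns 97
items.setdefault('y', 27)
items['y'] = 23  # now {'f': 5, 'd': 70, 'a': 70, 'b': 97, 'y': 23}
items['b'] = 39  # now {'f': 5, 'd': 70, 'a': 70, 'b': 39, 'y': 23}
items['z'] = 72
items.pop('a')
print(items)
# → {'f': 5, 'd': 70, 'b': 39, 'y': 23, 'z': 72}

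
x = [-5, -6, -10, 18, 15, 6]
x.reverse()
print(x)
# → [6, 15, 18, -10, -6, -5]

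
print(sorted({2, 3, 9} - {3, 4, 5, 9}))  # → [2]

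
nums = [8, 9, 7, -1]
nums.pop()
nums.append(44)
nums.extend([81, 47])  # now [8, 9, 7, 44, 81, 47]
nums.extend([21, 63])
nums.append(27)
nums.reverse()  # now [27, 63, 21, 47, 81, 44, 7, 9, 8]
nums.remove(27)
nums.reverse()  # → [8, 9, 7, 44, 81, 47, 21, 63]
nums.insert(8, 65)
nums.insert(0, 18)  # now [18, 8, 9, 7, 44, 81, 47, 21, 63, 65]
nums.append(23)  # [18, 8, 9, 7, 44, 81, 47, 21, 63, 65, 23]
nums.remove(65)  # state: [18, 8, 9, 7, 44, 81, 47, 21, 63, 23]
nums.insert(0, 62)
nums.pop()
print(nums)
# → [62, 18, 8, 9, 7, 44, 81, 47, 21, 63]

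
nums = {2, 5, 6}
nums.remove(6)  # {2, 5}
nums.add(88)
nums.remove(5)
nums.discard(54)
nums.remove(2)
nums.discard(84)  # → {88}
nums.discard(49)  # {88}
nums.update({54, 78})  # {54, 78, 88}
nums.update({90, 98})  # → {54, 78, 88, 90, 98}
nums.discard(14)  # {54, 78, 88, 90, 98}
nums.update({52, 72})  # {52, 54, 72, 78, 88, 90, 98}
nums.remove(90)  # {52, 54, 72, 78, 88, 98}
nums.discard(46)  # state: {52, 54, 72, 78, 88, 98}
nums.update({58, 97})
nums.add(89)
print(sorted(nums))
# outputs [52, 54, 58, 72, 78, 88, 89, 97, 98]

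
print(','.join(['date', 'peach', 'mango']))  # date,peach,mango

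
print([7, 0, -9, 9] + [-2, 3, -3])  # [7, 0, -9, 9, -2, 3, -3]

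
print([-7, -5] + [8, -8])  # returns [-7, -5, 8, -8]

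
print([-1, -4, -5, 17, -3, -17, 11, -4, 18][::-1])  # [18, -4, 11, -17, -3, 17, -5, -4, -1]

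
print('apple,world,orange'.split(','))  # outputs ['apple', 'world', 'orange']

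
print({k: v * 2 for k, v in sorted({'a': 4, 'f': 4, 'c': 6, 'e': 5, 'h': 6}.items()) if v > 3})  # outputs {'a': 8, 'c': 12, 'e': 10, 'f': 8, 'h': 12}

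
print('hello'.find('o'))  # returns 4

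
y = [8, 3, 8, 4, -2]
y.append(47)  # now [8, 3, 8, 4, -2, 47]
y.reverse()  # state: [47, -2, 4, 8, 3, 8]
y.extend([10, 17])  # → [47, -2, 4, 8, 3, 8, 10, 17]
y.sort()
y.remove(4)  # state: [-2, 3, 8, 8, 10, 17, 47]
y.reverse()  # [47, 17, 10, 8, 8, 3, -2]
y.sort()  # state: [-2, 3, 8, 8, 10, 17, 47]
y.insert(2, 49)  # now [-2, 3, 49, 8, 8, 10, 17, 47]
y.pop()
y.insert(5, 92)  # [-2, 3, 49, 8, 8, 92, 10, 17]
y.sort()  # [-2, 3, 8, 8, 10, 17, 49, 92]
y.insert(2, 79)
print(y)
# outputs [-2, 3, 79, 8, 8, 10, 17, 49, 92]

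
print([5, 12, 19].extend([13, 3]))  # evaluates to None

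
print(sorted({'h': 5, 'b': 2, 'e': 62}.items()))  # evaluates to [('b', 2), ('e', 62), ('h', 5)]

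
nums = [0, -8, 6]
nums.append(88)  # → [0, -8, 6, 88]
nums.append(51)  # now [0, -8, 6, 88, 51]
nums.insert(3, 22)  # [0, -8, 6, 22, 88, 51]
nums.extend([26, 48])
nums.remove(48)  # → [0, -8, 6, 22, 88, 51, 26]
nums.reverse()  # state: [26, 51, 88, 22, 6, -8, 0]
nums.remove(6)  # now [26, 51, 88, 22, -8, 0]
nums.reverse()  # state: [0, -8, 22, 88, 51, 26]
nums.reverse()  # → [26, 51, 88, 22, -8, 0]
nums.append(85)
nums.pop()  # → 85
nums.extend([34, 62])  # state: [26, 51, 88, 22, -8, 0, 34, 62]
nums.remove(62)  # [26, 51, 88, 22, -8, 0, 34]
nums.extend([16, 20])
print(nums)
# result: [26, 51, 88, 22, -8, 0, 34, 16, 20]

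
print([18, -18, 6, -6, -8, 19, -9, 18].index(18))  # 0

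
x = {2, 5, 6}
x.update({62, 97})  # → {2, 5, 6, 62, 97}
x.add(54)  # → {2, 5, 6, 54, 62, 97}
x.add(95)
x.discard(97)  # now {2, 5, 6, 54, 62, 95}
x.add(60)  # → {2, 5, 6, 54, 60, 62, 95}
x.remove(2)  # {5, 6, 54, 60, 62, 95}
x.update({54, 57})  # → {5, 6, 54, 57, 60, 62, 95}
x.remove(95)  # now {5, 6, 54, 57, 60, 62}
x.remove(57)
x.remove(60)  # {5, 6, 54, 62}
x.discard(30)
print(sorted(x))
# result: [5, 6, 54, 62]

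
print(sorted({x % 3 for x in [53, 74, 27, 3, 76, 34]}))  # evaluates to [0, 1, 2]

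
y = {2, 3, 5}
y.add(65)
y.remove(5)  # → {2, 3, 65}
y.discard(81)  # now {2, 3, 65}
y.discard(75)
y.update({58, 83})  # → {2, 3, 58, 65, 83}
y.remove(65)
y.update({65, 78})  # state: {2, 3, 58, 65, 78, 83}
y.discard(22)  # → {2, 3, 58, 65, 78, 83}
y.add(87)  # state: {2, 3, 58, 65, 78, 83, 87}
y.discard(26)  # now {2, 3, 58, 65, 78, 83, 87}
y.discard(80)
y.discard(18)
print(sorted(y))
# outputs [2, 3, 58, 65, 78, 83, 87]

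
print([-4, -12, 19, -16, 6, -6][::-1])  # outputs [-6, 6, -16, 19, -12, -4]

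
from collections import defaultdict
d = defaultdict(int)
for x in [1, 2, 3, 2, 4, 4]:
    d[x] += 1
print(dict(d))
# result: {1: 1, 2: 2, 3: 1, 4: 2}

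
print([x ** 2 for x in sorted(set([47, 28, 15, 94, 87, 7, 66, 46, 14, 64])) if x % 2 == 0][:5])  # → [196, 784, 2116, 4096, 4356]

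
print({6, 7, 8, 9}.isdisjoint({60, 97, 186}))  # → True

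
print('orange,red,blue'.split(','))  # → ['orange', 'red', 'blue']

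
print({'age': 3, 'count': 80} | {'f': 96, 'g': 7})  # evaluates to {'age': 3, 'count': 80, 'f': 96, 'g': 7}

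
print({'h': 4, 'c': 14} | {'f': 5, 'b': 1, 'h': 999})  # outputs {'h': 999, 'c': 14, 'f': 5, 'b': 1}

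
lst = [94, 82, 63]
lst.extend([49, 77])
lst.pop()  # 77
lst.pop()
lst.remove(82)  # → [94, 63]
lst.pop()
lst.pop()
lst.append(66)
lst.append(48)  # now [66, 48]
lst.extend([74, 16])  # [66, 48, 74, 16]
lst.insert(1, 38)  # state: [66, 38, 48, 74, 16]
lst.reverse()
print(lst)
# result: [16, 74, 48, 38, 66]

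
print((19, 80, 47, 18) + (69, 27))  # (19, 80, 47, 18, 69, 27)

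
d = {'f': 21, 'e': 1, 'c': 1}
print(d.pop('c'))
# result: 1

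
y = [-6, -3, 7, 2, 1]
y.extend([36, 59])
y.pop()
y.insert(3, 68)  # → [-6, -3, 7, 68, 2, 1, 36]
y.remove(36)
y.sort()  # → [-6, -3, 1, 2, 7, 68]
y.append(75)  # [-6, -3, 1, 2, 7, 68, 75]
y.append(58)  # [-6, -3, 1, 2, 7, 68, 75, 58]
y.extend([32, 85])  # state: [-6, -3, 1, 2, 7, 68, 75, 58, 32, 85]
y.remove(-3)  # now [-6, 1, 2, 7, 68, 75, 58, 32, 85]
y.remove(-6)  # [1, 2, 7, 68, 75, 58, 32, 85]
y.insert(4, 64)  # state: [1, 2, 7, 68, 64, 75, 58, 32, 85]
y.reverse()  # [85, 32, 58, 75, 64, 68, 7, 2, 1]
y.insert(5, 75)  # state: [85, 32, 58, 75, 64, 75, 68, 7, 2, 1]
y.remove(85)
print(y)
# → [32, 58, 75, 64, 75, 68, 7, 2, 1]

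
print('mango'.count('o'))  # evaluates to 1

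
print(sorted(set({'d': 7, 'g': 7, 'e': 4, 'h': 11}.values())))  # [4, 7, 11]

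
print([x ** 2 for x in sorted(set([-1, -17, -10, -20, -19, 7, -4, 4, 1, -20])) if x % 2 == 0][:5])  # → [400, 100, 16, 16]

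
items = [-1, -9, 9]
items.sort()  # [-9, -1, 9]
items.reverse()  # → [9, -1, -9]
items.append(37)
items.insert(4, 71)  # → [9, -1, -9, 37, 71]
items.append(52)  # [9, -1, -9, 37, 71, 52]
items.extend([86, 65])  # [9, -1, -9, 37, 71, 52, 86, 65]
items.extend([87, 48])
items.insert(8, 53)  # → [9, -1, -9, 37, 71, 52, 86, 65, 53, 87, 48]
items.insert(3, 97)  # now [9, -1, -9, 97, 37, 71, 52, 86, 65, 53, 87, 48]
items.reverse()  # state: [48, 87, 53, 65, 86, 52, 71, 37, 97, -9, -1, 9]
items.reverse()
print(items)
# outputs [9, -1, -9, 97, 37, 71, 52, 86, 65, 53, 87, 48]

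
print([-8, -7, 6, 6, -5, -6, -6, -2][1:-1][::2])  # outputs [-7, 6, -6]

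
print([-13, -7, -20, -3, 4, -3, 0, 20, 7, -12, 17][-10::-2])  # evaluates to [-7]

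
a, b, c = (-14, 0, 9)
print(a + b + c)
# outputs -5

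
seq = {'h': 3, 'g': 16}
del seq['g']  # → {'h': 3}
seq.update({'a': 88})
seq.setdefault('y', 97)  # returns 97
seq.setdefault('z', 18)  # 18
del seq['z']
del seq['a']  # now {'h': 3, 'y': 97}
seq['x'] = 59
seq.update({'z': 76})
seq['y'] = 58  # {'h': 3, 'y': 58, 'x': 59, 'z': 76}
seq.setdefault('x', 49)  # 59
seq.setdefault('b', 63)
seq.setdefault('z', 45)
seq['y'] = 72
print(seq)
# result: {'h': 3, 'y': 72, 'x': 59, 'z': 76, 'b': 63}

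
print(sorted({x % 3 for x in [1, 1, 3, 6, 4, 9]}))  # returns [0, 1]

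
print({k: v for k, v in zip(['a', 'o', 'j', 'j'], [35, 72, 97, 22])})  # {'a': 35, 'o': 72, 'j': 22}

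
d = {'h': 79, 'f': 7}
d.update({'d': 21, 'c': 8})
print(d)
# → {'h': 79, 'f': 7, 'd': 21, 'c': 8}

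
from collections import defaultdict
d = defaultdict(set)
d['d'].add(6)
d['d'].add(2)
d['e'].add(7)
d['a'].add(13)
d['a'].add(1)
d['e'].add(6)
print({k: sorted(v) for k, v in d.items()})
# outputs {'d': [2, 6], 'e': [6, 7], 'a': [1, 13]}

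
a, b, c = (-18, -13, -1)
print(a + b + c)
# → -32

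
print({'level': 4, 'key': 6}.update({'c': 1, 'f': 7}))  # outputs None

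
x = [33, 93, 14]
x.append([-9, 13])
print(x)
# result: [33, 93, 14, [-9, 13]]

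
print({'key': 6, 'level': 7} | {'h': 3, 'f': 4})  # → {'key': 6, 'level': 7, 'h': 3, 'f': 4}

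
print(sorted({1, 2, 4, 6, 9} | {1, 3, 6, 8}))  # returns [1, 2, 3, 4, 6, 8, 9]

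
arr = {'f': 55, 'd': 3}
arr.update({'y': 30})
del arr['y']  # {'f': 55, 'd': 3}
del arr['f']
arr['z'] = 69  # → {'d': 3, 'z': 69}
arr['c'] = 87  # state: {'d': 3, 'z': 69, 'c': 87}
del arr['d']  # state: {'z': 69, 'c': 87}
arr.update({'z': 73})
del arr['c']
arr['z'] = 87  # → {'z': 87}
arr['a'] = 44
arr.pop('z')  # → 87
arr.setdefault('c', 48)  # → 48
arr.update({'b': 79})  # {'a': 44, 'c': 48, 'b': 79}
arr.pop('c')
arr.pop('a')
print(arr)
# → {'b': 79}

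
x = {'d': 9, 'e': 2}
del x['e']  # {'d': 9}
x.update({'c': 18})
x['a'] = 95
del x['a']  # {'d': 9, 'c': 18}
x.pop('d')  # 9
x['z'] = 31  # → {'c': 18, 'z': 31}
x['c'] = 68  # {'c': 68, 'z': 31}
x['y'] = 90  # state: {'c': 68, 'z': 31, 'y': 90}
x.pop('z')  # 31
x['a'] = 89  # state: {'c': 68, 'y': 90, 'a': 89}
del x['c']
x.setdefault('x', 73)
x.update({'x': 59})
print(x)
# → {'y': 90, 'a': 89, 'x': 59}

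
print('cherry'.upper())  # CHERRY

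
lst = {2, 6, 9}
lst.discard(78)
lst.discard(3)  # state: {2, 6, 9}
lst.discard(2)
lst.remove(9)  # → {6}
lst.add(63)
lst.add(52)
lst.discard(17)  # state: {6, 52, 63}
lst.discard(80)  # {6, 52, 63}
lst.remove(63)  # {6, 52}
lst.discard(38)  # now {6, 52}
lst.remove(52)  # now {6}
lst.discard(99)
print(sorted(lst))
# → [6]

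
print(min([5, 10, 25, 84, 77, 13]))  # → 5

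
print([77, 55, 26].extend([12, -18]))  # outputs None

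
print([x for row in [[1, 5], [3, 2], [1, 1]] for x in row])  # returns [1, 5, 3, 2, 1, 1]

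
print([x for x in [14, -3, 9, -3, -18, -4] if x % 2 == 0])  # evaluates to [14, -18, -4]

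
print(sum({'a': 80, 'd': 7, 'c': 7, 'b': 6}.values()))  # 100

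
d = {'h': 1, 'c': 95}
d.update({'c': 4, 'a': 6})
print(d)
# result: {'h': 1, 'c': 4, 'a': 6}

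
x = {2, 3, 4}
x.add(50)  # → {2, 3, 4, 50}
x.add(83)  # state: {2, 3, 4, 50, 83}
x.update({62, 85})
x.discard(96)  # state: {2, 3, 4, 50, 62, 83, 85}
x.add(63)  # {2, 3, 4, 50, 62, 63, 83, 85}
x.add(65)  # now {2, 3, 4, 50, 62, 63, 65, 83, 85}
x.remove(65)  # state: {2, 3, 4, 50, 62, 63, 83, 85}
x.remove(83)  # {2, 3, 4, 50, 62, 63, 85}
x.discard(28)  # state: {2, 3, 4, 50, 62, 63, 85}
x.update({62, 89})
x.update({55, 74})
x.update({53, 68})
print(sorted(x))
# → [2, 3, 4, 50, 53, 55, 62, 63, 68, 74, 85, 89]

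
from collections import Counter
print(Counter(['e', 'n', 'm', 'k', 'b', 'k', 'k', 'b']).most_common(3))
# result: [('k', 3), ('b', 2), ('e', 1)]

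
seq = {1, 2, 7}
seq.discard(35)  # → {1, 2, 7}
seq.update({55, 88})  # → {1, 2, 7, 55, 88}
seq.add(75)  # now {1, 2, 7, 55, 75, 88}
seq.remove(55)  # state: {1, 2, 7, 75, 88}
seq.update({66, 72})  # {1, 2, 7, 66, 72, 75, 88}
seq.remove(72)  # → {1, 2, 7, 66, 75, 88}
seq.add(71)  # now {1, 2, 7, 66, 71, 75, 88}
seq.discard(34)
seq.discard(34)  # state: {1, 2, 7, 66, 71, 75, 88}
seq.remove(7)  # {1, 2, 66, 71, 75, 88}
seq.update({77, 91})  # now {1, 2, 66, 71, 75, 77, 88, 91}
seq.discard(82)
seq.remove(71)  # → {1, 2, 66, 75, 77, 88, 91}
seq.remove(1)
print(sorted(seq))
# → [2, 66, 75, 77, 88, 91]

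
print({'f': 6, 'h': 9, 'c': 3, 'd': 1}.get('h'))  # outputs 9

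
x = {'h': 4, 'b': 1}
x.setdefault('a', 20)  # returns 20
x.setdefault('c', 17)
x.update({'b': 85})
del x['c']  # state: {'h': 4, 'b': 85, 'a': 20}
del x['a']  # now {'h': 4, 'b': 85}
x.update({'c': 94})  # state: {'h': 4, 'b': 85, 'c': 94}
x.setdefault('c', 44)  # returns 94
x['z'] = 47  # {'h': 4, 'b': 85, 'c': 94, 'z': 47}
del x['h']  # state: {'b': 85, 'c': 94, 'z': 47}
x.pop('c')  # 94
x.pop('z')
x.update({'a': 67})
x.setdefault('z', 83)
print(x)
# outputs {'b': 85, 'a': 67, 'z': 83}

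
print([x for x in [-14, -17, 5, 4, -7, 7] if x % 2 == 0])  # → [-14, 4]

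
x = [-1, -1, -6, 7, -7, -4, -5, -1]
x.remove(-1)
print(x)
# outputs [-1, -6, 7, -7, -4, -5, -1]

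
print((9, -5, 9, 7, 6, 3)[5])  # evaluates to 3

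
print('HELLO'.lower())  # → hello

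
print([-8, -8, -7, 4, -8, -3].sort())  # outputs None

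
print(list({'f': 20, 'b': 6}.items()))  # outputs [('f', 20), ('b', 6)]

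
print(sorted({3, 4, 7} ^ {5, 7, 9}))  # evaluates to [3, 4, 5, 9]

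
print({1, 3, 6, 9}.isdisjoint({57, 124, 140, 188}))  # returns True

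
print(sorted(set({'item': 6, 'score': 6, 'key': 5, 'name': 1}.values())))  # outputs [1, 5, 6]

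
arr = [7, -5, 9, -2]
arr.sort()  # [-5, -2, 7, 9]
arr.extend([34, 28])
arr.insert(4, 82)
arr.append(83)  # [-5, -2, 7, 9, 82, 34, 28, 83]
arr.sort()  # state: [-5, -2, 7, 9, 28, 34, 82, 83]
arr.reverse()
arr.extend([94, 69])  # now [83, 82, 34, 28, 9, 7, -2, -5, 94, 69]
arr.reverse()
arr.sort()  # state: [-5, -2, 7, 9, 28, 34, 69, 82, 83, 94]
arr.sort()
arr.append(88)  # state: [-5, -2, 7, 9, 28, 34, 69, 82, 83, 94, 88]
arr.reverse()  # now [88, 94, 83, 82, 69, 34, 28, 9, 7, -2, -5]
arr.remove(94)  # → [88, 83, 82, 69, 34, 28, 9, 7, -2, -5]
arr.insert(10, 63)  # [88, 83, 82, 69, 34, 28, 9, 7, -2, -5, 63]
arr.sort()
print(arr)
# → [-5, -2, 7, 9, 28, 34, 63, 69, 82, 83, 88]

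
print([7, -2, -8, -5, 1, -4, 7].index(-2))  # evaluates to 1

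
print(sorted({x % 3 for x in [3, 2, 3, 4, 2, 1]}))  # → [0, 1, 2]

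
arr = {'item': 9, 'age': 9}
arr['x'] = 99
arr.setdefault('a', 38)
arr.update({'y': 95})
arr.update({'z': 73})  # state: {'item': 9, 'age': 9, 'x': 99, 'a': 38, 'y': 95, 'z': 73}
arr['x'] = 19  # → {'item': 9, 'age': 9, 'x': 19, 'a': 38, 'y': 95, 'z': 73}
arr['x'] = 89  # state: {'item': 9, 'age': 9, 'x': 89, 'a': 38, 'y': 95, 'z': 73}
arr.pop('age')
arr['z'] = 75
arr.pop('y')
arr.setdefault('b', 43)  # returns 43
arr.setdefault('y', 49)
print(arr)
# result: {'item': 9, 'x': 89, 'a': 38, 'z': 75, 'b': 43, 'y': 49}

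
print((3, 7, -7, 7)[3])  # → 7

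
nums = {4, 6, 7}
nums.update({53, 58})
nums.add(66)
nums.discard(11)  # {4, 6, 7, 53, 58, 66}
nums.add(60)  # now {4, 6, 7, 53, 58, 60, 66}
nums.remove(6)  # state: {4, 7, 53, 58, 60, 66}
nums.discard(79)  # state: {4, 7, 53, 58, 60, 66}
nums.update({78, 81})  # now {4, 7, 53, 58, 60, 66, 78, 81}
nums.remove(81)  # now {4, 7, 53, 58, 60, 66, 78}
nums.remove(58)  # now {4, 7, 53, 60, 66, 78}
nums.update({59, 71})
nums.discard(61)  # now {4, 7, 53, 59, 60, 66, 71, 78}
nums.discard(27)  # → {4, 7, 53, 59, 60, 66, 71, 78}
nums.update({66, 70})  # {4, 7, 53, 59, 60, 66, 70, 71, 78}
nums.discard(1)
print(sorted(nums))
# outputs [4, 7, 53, 59, 60, 66, 70, 71, 78]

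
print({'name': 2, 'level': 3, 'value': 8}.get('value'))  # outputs 8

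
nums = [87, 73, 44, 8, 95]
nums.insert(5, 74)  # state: [87, 73, 44, 8, 95, 74]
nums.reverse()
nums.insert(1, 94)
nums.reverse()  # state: [87, 73, 44, 8, 95, 94, 74]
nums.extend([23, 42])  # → [87, 73, 44, 8, 95, 94, 74, 23, 42]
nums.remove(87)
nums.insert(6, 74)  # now [73, 44, 8, 95, 94, 74, 74, 23, 42]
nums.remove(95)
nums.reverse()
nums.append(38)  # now [42, 23, 74, 74, 94, 8, 44, 73, 38]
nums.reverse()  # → [38, 73, 44, 8, 94, 74, 74, 23, 42]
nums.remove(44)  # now [38, 73, 8, 94, 74, 74, 23, 42]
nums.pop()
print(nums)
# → [38, 73, 8, 94, 74, 74, 23]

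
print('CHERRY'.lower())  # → cherry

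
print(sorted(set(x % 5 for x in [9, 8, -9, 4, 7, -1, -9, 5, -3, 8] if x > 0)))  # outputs [0, 2, 3, 4]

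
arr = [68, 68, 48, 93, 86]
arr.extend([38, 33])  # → [68, 68, 48, 93, 86, 38, 33]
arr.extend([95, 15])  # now [68, 68, 48, 93, 86, 38, 33, 95, 15]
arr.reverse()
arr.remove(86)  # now [15, 95, 33, 38, 93, 48, 68, 68]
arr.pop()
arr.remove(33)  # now [15, 95, 38, 93, 48, 68]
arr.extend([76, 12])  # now [15, 95, 38, 93, 48, 68, 76, 12]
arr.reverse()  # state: [12, 76, 68, 48, 93, 38, 95, 15]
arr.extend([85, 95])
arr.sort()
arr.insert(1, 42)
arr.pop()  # 95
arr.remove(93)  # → [12, 42, 15, 38, 48, 68, 76, 85, 95]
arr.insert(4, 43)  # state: [12, 42, 15, 38, 43, 48, 68, 76, 85, 95]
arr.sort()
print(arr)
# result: [12, 15, 38, 42, 43, 48, 68, 76, 85, 95]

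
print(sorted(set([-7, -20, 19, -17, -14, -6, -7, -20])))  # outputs [-20, -17, -14, -7, -6, 19]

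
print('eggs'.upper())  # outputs EGGS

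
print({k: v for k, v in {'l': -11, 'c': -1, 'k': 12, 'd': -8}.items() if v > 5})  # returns {'k': 12}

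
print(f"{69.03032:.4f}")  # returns 69.0303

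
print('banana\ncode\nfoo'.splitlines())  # ['banana', 'code', 'foo']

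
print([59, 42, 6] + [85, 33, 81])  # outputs [59, 42, 6, 85, 33, 81]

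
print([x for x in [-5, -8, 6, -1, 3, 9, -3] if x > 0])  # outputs [6, 3, 9]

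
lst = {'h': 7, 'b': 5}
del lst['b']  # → {'h': 7}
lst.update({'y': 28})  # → {'h': 7, 'y': 28}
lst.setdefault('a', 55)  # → 55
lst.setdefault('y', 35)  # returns 28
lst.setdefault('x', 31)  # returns 31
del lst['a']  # {'h': 7, 'y': 28, 'x': 31}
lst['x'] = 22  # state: {'h': 7, 'y': 28, 'x': 22}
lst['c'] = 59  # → {'h': 7, 'y': 28, 'x': 22, 'c': 59}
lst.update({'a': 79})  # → {'h': 7, 'y': 28, 'x': 22, 'c': 59, 'a': 79}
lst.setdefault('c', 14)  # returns 59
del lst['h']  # {'y': 28, 'x': 22, 'c': 59, 'a': 79}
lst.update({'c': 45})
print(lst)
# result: {'y': 28, 'x': 22, 'c': 45, 'a': 79}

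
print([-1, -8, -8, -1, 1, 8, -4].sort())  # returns None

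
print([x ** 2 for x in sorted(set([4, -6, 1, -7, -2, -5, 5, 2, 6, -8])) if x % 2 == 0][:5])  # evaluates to [64, 36, 4, 4, 16]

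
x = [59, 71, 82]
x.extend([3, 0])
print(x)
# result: [59, 71, 82, 3, 0]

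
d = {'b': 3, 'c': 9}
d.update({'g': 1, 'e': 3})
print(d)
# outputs {'b': 3, 'c': 9, 'g': 1, 'e': 3}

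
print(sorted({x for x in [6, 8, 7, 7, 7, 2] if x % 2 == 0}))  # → [2, 6, 8]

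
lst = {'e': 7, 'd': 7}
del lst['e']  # {'d': 7}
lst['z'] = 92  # {'d': 7, 'z': 92}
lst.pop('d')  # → 7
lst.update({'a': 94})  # {'z': 92, 'a': 94}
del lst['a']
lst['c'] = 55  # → {'z': 92, 'c': 55}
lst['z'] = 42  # {'z': 42, 'c': 55}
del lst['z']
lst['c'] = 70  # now {'c': 70}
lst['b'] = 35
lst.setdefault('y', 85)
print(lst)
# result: {'c': 70, 'b': 35, 'y': 85}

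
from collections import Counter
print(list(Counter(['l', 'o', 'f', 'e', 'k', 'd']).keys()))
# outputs ['l', 'o', 'f', 'e', 'k', 'd']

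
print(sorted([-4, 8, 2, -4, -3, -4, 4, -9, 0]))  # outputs [-9, -4, -4, -4, -3, 0, 2, 4, 8]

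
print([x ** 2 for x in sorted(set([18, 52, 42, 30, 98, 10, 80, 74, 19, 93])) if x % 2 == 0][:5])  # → [100, 324, 900, 1764, 2704]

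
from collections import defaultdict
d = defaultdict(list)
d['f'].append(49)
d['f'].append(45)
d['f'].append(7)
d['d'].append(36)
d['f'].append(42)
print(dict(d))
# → {'f': [49, 45, 7, 42], 'd': [36]}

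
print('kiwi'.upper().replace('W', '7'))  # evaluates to KI7I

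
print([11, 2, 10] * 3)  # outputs [11, 2, 10, 11, 2, 10, 11, 2, 10]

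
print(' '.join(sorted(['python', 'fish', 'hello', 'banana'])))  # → banana fish hello python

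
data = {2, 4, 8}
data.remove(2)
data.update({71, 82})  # {4, 8, 71, 82}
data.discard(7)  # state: {4, 8, 71, 82}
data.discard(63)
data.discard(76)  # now {4, 8, 71, 82}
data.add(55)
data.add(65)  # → {4, 8, 55, 65, 71, 82}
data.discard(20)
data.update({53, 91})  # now {4, 8, 53, 55, 65, 71, 82, 91}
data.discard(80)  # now {4, 8, 53, 55, 65, 71, 82, 91}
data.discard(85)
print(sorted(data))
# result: [4, 8, 53, 55, 65, 71, 82, 91]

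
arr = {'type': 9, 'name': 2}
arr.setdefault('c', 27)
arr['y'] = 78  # {'type': 9, 'name': 2, 'c': 27, 'y': 78}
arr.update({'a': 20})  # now {'type': 9, 'name': 2, 'c': 27, 'y': 78, 'a': 20}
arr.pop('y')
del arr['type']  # {'name': 2, 'c': 27, 'a': 20}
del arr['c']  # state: {'name': 2, 'a': 20}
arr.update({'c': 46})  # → {'name': 2, 'a': 20, 'c': 46}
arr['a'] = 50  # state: {'name': 2, 'a': 50, 'c': 46}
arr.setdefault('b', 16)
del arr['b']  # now {'name': 2, 'a': 50, 'c': 46}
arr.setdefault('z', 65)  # 65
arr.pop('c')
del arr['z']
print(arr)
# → {'name': 2, 'a': 50}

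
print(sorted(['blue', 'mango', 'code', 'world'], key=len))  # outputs ['blue', 'code', 'mango', 'world']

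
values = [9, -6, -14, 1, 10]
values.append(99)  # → [9, -6, -14, 1, 10, 99]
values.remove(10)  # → [9, -6, -14, 1, 99]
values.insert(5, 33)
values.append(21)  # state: [9, -6, -14, 1, 99, 33, 21]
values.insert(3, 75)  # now [9, -6, -14, 75, 1, 99, 33, 21]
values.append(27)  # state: [9, -6, -14, 75, 1, 99, 33, 21, 27]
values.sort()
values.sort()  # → [-14, -6, 1, 9, 21, 27, 33, 75, 99]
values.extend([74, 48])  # [-14, -6, 1, 9, 21, 27, 33, 75, 99, 74, 48]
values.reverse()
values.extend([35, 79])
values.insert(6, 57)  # [48, 74, 99, 75, 33, 27, 57, 21, 9, 1, -6, -14, 35, 79]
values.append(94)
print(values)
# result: [48, 74, 99, 75, 33, 27, 57, 21, 9, 1, -6, -14, 35, 79, 94]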